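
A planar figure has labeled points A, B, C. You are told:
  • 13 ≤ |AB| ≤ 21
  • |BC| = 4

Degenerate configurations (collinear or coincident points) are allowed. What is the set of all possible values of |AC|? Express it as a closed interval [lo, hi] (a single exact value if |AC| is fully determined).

|AC| ∈ [9, 25]  (≈ [9.0000, 25.0000])

|AB| ∈ [13, 21]
|BC| ∈ {4}
|AC| ∈ [9, 25]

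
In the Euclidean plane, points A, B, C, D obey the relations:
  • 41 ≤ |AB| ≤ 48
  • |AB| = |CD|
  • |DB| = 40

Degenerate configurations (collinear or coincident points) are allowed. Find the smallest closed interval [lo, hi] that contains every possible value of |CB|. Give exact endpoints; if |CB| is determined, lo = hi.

|CB| ∈ [1, 88]  (≈ [1.0000, 88.0000])

|AB| ∈ [41, 48]
|BD| ∈ {40}
|CD| ∈ [41, 48]
|AD| ∈ [1, 88]
|BC| ∈ [1, 88]
|AC| ∈ [0, 136]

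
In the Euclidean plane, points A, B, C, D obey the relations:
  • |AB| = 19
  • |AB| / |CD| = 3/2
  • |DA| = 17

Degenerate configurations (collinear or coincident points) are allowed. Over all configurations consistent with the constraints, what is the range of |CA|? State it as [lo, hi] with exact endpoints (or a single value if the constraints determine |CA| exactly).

|CA| ∈ [13/3, 89/3]  (≈ [4.3333, 29.6667])

|AB| ∈ {19}
|AD| ∈ {17}
|CD| ∈ {38/3}
|BD| ∈ [2, 36]
|AC| ∈ [13/3, 89/3]
|BC| ∈ [0, 146/3]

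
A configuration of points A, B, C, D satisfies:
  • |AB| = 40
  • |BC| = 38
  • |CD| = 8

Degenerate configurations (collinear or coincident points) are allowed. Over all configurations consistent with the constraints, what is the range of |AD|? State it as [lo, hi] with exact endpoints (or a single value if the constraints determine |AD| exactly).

|AB| ∈ {40}
|BC| ∈ {38}
|CD| ∈ {8}
|AC| ∈ [2, 78]
|BD| ∈ [30, 46]
|AD| ∈ [0, 86]

|AD| ∈ [0, 86]  (≈ [0.0000, 86.0000])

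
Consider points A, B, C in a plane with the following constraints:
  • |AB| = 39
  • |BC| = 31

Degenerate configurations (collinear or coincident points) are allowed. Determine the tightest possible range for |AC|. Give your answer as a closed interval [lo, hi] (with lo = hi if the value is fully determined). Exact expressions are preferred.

|AC| ∈ [8, 70]  (≈ [8.0000, 70.0000])

|AB| ∈ {39}
|BC| ∈ {31}
|AC| ∈ [8, 70]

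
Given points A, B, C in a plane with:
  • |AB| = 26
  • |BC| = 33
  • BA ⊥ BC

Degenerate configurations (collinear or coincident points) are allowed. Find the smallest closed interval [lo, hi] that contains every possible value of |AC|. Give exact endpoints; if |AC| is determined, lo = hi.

|AC| = √(1765)  (≈ 42.0119)

|AB| ∈ {26}
|BC| ∈ {33}
|AC| ∈ {√(1765)}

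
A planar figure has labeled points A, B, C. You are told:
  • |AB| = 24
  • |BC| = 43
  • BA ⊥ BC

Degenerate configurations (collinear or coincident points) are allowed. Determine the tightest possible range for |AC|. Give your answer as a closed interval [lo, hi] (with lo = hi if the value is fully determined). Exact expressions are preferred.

|AC| = 5·√(97)  (≈ 49.2443)

|AB| ∈ {24}
|BC| ∈ {43}
|AC| ∈ {5·√(97)}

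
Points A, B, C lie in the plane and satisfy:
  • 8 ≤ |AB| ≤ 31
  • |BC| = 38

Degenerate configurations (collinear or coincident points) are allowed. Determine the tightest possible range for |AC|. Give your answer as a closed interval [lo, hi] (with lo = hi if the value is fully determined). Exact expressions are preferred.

|AC| ∈ [7, 69]  (≈ [7.0000, 69.0000])

|AB| ∈ [8, 31]
|BC| ∈ {38}
|AC| ∈ [7, 69]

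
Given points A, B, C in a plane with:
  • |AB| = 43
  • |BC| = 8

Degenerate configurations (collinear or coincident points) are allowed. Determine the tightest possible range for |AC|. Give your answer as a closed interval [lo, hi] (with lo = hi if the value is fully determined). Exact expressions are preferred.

|AB| ∈ {43}
|BC| ∈ {8}
|AC| ∈ [35, 51]

|AC| ∈ [35, 51]  (≈ [35.0000, 51.0000])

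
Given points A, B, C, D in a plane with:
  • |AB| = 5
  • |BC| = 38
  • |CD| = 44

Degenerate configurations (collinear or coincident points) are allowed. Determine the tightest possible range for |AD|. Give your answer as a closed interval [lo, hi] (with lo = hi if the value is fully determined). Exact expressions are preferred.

|AD| ∈ [1, 87]  (≈ [1.0000, 87.0000])

|AB| ∈ {5}
|BC| ∈ {38}
|CD| ∈ {44}
|AC| ∈ [33, 43]
|BD| ∈ [6, 82]
|AD| ∈ [1, 87]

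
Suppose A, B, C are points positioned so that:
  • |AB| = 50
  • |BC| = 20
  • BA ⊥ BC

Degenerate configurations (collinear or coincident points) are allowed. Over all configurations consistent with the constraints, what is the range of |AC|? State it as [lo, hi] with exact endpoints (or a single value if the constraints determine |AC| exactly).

|AC| = 10·√(29)  (≈ 53.8516)

|AB| ∈ {50}
|BC| ∈ {20}
|AC| ∈ {10·√(29)}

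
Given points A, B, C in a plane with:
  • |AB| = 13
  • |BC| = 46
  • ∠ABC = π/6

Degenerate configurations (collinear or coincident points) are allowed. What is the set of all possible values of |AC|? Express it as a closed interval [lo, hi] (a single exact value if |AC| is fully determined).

|AC| = √(2285 - 598·√(3))  (≈ 35.3445)

|AB| ∈ {13}
|BC| ∈ {46}
|AC| ∈ {√(2285 - 598·√(3))}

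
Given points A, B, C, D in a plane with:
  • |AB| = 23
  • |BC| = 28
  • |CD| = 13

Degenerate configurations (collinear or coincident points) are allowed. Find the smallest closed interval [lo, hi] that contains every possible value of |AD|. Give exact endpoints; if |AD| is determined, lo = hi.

|AB| ∈ {23}
|BC| ∈ {28}
|CD| ∈ {13}
|AC| ∈ [5, 51]
|BD| ∈ [15, 41]
|AD| ∈ [0, 64]

|AD| ∈ [0, 64]  (≈ [0.0000, 64.0000])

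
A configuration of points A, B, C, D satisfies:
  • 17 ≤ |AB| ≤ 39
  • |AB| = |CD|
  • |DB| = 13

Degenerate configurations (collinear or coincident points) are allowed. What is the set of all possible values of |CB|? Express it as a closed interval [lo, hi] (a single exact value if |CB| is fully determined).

|AB| ∈ [17, 39]
|BD| ∈ {13}
|CD| ∈ [17, 39]
|AD| ∈ [4, 52]
|BC| ∈ [4, 52]
|AC| ∈ [0, 91]

|CB| ∈ [4, 52]  (≈ [4.0000, 52.0000])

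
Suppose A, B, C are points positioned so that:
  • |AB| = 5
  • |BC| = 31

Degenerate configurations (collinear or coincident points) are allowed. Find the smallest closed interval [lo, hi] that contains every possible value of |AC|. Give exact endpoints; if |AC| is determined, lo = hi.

|AB| ∈ {5}
|BC| ∈ {31}
|AC| ∈ [26, 36]

|AC| ∈ [26, 36]  (≈ [26.0000, 36.0000])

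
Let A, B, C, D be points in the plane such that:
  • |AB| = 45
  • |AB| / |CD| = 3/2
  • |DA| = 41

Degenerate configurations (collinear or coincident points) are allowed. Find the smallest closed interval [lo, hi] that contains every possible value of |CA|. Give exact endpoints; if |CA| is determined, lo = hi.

|CA| ∈ [11, 71]  (≈ [11.0000, 71.0000])

|AB| ∈ {45}
|AD| ∈ {41}
|CD| ∈ {30}
|BD| ∈ [4, 86]
|AC| ∈ [11, 71]
|BC| ∈ [0, 116]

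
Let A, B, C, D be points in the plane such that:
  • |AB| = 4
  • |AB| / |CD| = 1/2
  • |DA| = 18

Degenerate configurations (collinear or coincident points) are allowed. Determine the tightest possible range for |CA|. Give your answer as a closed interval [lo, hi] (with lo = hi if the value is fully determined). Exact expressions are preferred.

|AB| ∈ {4}
|AD| ∈ {18}
|CD| ∈ {8}
|BD| ∈ [14, 22]
|AC| ∈ [10, 26]
|BC| ∈ [6, 30]

|CA| ∈ [10, 26]  (≈ [10.0000, 26.0000])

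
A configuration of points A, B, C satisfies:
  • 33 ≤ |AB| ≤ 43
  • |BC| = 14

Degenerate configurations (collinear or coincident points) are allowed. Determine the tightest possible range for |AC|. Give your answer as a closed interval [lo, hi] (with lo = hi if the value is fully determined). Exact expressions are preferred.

|AC| ∈ [19, 57]  (≈ [19.0000, 57.0000])

|AB| ∈ [33, 43]
|BC| ∈ {14}
|AC| ∈ [19, 57]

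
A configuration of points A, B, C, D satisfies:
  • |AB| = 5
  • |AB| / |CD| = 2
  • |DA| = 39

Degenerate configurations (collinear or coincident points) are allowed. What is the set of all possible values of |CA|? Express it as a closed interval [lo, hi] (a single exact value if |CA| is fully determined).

|AB| ∈ {5}
|AD| ∈ {39}
|CD| ∈ {5/2}
|BD| ∈ [34, 44]
|AC| ∈ [73/2, 83/2]
|BC| ∈ [63/2, 93/2]

|CA| ∈ [73/2, 83/2]  (≈ [36.5000, 41.5000])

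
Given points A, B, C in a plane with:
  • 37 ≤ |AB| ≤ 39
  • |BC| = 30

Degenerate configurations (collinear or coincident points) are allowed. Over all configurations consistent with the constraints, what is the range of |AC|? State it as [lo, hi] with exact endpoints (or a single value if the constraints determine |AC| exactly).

|AC| ∈ [7, 69]  (≈ [7.0000, 69.0000])

|AB| ∈ [37, 39]
|BC| ∈ {30}
|AC| ∈ [7, 69]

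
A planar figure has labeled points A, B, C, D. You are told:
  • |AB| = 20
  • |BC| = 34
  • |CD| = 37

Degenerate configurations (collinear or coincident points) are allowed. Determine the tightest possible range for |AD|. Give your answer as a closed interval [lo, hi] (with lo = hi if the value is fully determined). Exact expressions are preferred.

|AD| ∈ [0, 91]  (≈ [0.0000, 91.0000])

|AB| ∈ {20}
|BC| ∈ {34}
|CD| ∈ {37}
|AC| ∈ [14, 54]
|BD| ∈ [3, 71]
|AD| ∈ [0, 91]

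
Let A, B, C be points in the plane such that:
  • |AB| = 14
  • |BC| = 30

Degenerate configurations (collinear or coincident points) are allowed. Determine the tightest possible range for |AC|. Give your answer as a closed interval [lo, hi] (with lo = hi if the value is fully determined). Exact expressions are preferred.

|AC| ∈ [16, 44]  (≈ [16.0000, 44.0000])

|AB| ∈ {14}
|BC| ∈ {30}
|AC| ∈ [16, 44]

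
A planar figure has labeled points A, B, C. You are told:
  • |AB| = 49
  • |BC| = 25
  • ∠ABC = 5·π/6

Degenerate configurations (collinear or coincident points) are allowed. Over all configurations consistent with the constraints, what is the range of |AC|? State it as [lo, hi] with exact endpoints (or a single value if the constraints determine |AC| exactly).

|AC| = √(1225·√(3) + 3026)  (≈ 71.7479)

|AB| ∈ {49}
|BC| ∈ {25}
|AC| ∈ {√(1225·√(3) + 3026)}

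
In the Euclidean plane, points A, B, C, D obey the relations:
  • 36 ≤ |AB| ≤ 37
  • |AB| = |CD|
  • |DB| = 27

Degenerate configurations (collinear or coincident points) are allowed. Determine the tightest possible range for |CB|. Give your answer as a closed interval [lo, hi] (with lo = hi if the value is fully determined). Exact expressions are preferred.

|AB| ∈ [36, 37]
|BD| ∈ {27}
|CD| ∈ [36, 37]
|AD| ∈ [9, 64]
|BC| ∈ [9, 64]
|AC| ∈ [0, 101]

|CB| ∈ [9, 64]  (≈ [9.0000, 64.0000])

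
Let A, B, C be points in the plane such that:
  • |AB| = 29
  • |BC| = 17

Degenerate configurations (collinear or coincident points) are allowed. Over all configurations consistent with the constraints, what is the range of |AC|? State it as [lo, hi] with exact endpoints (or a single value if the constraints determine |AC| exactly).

|AB| ∈ {29}
|BC| ∈ {17}
|AC| ∈ [12, 46]

|AC| ∈ [12, 46]  (≈ [12.0000, 46.0000])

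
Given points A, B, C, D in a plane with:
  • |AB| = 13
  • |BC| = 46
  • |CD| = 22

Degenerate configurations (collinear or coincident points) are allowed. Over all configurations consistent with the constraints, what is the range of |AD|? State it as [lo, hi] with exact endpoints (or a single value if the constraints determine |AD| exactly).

|AD| ∈ [11, 81]  (≈ [11.0000, 81.0000])

|AB| ∈ {13}
|BC| ∈ {46}
|CD| ∈ {22}
|AC| ∈ [33, 59]
|BD| ∈ [24, 68]
|AD| ∈ [11, 81]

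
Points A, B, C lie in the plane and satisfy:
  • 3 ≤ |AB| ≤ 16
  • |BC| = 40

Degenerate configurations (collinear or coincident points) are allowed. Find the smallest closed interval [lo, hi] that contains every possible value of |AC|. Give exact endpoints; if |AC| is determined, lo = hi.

|AC| ∈ [24, 56]  (≈ [24.0000, 56.0000])

|AB| ∈ [3, 16]
|BC| ∈ {40}
|AC| ∈ [24, 56]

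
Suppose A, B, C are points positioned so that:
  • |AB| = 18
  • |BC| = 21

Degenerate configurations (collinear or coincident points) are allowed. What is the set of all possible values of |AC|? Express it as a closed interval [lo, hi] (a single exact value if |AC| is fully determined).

|AB| ∈ {18}
|BC| ∈ {21}
|AC| ∈ [3, 39]

|AC| ∈ [3, 39]  (≈ [3.0000, 39.0000])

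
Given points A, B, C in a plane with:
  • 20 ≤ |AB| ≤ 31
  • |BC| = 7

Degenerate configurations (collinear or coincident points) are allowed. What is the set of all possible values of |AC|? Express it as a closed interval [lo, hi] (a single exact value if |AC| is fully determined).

|AC| ∈ [13, 38]  (≈ [13.0000, 38.0000])

|AB| ∈ [20, 31]
|BC| ∈ {7}
|AC| ∈ [13, 38]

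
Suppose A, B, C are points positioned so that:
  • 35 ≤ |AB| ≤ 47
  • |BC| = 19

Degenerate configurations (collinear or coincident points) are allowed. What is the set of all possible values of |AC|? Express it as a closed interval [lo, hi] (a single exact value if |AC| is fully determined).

|AB| ∈ [35, 47]
|BC| ∈ {19}
|AC| ∈ [16, 66]

|AC| ∈ [16, 66]  (≈ [16.0000, 66.0000])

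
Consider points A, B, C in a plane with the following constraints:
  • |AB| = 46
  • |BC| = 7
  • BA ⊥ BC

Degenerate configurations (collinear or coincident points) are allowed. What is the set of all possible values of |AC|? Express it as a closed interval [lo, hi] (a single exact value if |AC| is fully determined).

|AC| = √(2165)  (≈ 46.5296)

|AB| ∈ {46}
|BC| ∈ {7}
|AC| ∈ {√(2165)}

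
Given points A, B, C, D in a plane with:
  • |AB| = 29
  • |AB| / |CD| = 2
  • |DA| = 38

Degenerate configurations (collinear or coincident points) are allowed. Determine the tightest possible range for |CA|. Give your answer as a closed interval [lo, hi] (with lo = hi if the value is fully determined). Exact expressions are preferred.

|CA| ∈ [47/2, 105/2]  (≈ [23.5000, 52.5000])

|AB| ∈ {29}
|AD| ∈ {38}
|CD| ∈ {29/2}
|BD| ∈ [9, 67]
|AC| ∈ [47/2, 105/2]
|BC| ∈ [0, 163/2]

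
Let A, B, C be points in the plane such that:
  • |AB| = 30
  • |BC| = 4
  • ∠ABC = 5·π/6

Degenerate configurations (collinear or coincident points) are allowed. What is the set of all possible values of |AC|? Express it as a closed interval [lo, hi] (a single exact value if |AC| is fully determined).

|AB| ∈ {30}
|BC| ∈ {4}
|AC| ∈ {2·√(30·√(3) + 229)}

|AC| = 2·√(30·√(3) + 229)  (≈ 33.5238)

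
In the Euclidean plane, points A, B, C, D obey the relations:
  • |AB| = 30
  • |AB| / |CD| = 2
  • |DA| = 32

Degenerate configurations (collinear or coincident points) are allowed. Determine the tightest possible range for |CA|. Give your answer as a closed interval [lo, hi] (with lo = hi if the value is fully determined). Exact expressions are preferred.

|AB| ∈ {30}
|AD| ∈ {32}
|CD| ∈ {15}
|BD| ∈ [2, 62]
|AC| ∈ [17, 47]
|BC| ∈ [0, 77]

|CA| ∈ [17, 47]  (≈ [17.0000, 47.0000])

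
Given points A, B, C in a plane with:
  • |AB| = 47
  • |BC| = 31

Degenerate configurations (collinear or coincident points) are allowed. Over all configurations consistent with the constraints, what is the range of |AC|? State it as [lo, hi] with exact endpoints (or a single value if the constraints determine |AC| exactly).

|AC| ∈ [16, 78]  (≈ [16.0000, 78.0000])

|AB| ∈ {47}
|BC| ∈ {31}
|AC| ∈ [16, 78]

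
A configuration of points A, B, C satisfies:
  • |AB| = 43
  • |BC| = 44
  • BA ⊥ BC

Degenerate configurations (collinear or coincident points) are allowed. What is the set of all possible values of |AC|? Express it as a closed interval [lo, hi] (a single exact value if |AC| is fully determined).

|AC| = √(3785)  (≈ 61.5224)

|AB| ∈ {43}
|BC| ∈ {44}
|AC| ∈ {√(3785)}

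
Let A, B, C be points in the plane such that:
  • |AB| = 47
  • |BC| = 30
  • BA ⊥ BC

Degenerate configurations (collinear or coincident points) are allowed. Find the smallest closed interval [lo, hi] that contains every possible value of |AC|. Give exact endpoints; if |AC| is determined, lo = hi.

|AB| ∈ {47}
|BC| ∈ {30}
|AC| ∈ {√(3109)}

|AC| = √(3109)  (≈ 55.7584)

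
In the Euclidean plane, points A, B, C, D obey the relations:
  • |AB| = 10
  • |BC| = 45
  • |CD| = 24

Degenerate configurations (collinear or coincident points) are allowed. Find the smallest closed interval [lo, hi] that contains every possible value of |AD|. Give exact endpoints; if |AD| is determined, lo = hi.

|AD| ∈ [11, 79]  (≈ [11.0000, 79.0000])

|AB| ∈ {10}
|BC| ∈ {45}
|CD| ∈ {24}
|AC| ∈ [35, 55]
|BD| ∈ [21, 69]
|AD| ∈ [11, 79]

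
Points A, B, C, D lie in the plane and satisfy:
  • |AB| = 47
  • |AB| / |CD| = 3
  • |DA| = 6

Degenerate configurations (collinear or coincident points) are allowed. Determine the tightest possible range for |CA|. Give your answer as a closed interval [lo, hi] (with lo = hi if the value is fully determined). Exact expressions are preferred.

|AB| ∈ {47}
|AD| ∈ {6}
|CD| ∈ {47/3}
|BD| ∈ [41, 53]
|AC| ∈ [29/3, 65/3]
|BC| ∈ [76/3, 206/3]

|CA| ∈ [29/3, 65/3]  (≈ [9.6667, 21.6667])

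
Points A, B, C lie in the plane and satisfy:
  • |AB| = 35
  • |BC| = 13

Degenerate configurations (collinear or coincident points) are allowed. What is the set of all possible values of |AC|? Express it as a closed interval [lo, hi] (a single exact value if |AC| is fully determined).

|AC| ∈ [22, 48]  (≈ [22.0000, 48.0000])

|AB| ∈ {35}
|BC| ∈ {13}
|AC| ∈ [22, 48]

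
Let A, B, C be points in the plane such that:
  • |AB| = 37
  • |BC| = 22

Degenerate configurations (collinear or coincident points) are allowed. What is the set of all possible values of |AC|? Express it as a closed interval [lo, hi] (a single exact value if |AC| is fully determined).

|AB| ∈ {37}
|BC| ∈ {22}
|AC| ∈ [15, 59]

|AC| ∈ [15, 59]  (≈ [15.0000, 59.0000])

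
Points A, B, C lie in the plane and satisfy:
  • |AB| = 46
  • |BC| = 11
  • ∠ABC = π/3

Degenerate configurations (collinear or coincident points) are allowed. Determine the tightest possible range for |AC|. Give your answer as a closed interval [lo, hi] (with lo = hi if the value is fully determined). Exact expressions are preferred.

|AB| ∈ {46}
|BC| ∈ {11}
|AC| ∈ {√(1731)}

|AC| = √(1731)  (≈ 41.6053)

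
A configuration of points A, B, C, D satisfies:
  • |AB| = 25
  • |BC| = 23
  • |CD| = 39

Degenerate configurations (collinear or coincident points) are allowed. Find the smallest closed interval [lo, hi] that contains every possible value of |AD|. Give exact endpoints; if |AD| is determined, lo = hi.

|AD| ∈ [0, 87]  (≈ [0.0000, 87.0000])

|AB| ∈ {25}
|BC| ∈ {23}
|CD| ∈ {39}
|AC| ∈ [2, 48]
|BD| ∈ [16, 62]
|AD| ∈ [0, 87]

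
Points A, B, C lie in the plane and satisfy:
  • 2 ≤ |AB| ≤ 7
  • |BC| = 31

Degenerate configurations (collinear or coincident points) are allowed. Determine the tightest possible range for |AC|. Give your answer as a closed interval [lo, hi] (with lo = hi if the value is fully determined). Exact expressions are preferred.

|AB| ∈ [2, 7]
|BC| ∈ {31}
|AC| ∈ [24, 38]

|AC| ∈ [24, 38]  (≈ [24.0000, 38.0000])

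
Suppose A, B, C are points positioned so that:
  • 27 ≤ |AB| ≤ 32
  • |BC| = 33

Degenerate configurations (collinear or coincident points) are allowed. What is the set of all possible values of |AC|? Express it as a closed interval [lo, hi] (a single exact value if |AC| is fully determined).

|AC| ∈ [1, 65]  (≈ [1.0000, 65.0000])

|AB| ∈ [27, 32]
|BC| ∈ {33}
|AC| ∈ [1, 65]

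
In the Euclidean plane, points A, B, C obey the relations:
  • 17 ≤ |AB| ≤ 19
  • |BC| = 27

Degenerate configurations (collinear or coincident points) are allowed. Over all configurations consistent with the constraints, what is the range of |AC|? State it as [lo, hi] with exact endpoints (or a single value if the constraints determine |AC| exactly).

|AC| ∈ [8, 46]  (≈ [8.0000, 46.0000])

|AB| ∈ [17, 19]
|BC| ∈ {27}
|AC| ∈ [8, 46]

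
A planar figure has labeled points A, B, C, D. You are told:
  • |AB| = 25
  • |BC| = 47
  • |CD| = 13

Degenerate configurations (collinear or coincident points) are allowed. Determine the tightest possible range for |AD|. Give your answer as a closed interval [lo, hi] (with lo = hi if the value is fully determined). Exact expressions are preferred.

|AB| ∈ {25}
|BC| ∈ {47}
|CD| ∈ {13}
|AC| ∈ [22, 72]
|BD| ∈ [34, 60]
|AD| ∈ [9, 85]

|AD| ∈ [9, 85]  (≈ [9.0000, 85.0000])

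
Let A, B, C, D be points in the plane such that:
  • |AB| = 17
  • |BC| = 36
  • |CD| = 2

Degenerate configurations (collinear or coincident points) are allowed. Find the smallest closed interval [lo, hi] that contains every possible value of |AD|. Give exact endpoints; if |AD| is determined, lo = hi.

|AB| ∈ {17}
|BC| ∈ {36}
|CD| ∈ {2}
|AC| ∈ [19, 53]
|BD| ∈ [34, 38]
|AD| ∈ [17, 55]

|AD| ∈ [17, 55]  (≈ [17.0000, 55.0000])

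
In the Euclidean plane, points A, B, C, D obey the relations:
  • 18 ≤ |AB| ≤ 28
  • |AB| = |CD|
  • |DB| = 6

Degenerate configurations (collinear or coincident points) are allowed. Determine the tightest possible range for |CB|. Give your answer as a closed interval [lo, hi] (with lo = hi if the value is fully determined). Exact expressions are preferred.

|CB| ∈ [12, 34]  (≈ [12.0000, 34.0000])

|AB| ∈ [18, 28]
|BD| ∈ {6}
|CD| ∈ [18, 28]
|AD| ∈ [12, 34]
|BC| ∈ [12, 34]
|AC| ∈ [0, 62]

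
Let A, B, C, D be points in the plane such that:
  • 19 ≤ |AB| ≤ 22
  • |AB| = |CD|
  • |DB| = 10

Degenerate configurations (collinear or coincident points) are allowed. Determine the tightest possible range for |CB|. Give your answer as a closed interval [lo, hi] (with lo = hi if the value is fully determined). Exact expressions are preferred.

|CB| ∈ [9, 32]  (≈ [9.0000, 32.0000])

|AB| ∈ [19, 22]
|BD| ∈ {10}
|CD| ∈ [19, 22]
|AD| ∈ [9, 32]
|BC| ∈ [9, 32]
|AC| ∈ [0, 54]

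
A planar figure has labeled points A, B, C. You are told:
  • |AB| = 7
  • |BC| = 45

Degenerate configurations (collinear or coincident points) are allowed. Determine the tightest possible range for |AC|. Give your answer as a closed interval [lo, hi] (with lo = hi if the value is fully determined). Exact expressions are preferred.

|AB| ∈ {7}
|BC| ∈ {45}
|AC| ∈ [38, 52]

|AC| ∈ [38, 52]  (≈ [38.0000, 52.0000])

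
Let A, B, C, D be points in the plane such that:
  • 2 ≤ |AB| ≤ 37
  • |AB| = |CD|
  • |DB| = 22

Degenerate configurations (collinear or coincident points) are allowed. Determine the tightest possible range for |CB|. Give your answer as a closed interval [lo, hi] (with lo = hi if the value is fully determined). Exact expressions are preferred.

|AB| ∈ [2, 37]
|BD| ∈ {22}
|CD| ∈ [2, 37]
|AD| ∈ [0, 59]
|BC| ∈ [0, 59]
|AC| ∈ [0, 96]

|CB| ∈ [0, 59]  (≈ [0.0000, 59.0000])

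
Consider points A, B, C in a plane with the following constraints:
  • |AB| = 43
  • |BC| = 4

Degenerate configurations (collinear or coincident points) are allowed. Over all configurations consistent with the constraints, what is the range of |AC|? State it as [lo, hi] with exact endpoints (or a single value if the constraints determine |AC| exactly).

|AB| ∈ {43}
|BC| ∈ {4}
|AC| ∈ [39, 47]

|AC| ∈ [39, 47]  (≈ [39.0000, 47.0000])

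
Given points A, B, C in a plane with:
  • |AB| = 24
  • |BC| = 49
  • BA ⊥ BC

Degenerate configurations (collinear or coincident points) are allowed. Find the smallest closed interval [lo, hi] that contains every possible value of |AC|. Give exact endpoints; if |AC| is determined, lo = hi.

|AB| ∈ {24}
|BC| ∈ {49}
|AC| ∈ {√(2977)}

|AC| = √(2977)  (≈ 54.5619)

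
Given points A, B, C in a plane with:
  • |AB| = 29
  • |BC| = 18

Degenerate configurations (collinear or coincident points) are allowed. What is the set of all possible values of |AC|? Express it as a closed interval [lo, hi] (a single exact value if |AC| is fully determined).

|AC| ∈ [11, 47]  (≈ [11.0000, 47.0000])

|AB| ∈ {29}
|BC| ∈ {18}
|AC| ∈ [11, 47]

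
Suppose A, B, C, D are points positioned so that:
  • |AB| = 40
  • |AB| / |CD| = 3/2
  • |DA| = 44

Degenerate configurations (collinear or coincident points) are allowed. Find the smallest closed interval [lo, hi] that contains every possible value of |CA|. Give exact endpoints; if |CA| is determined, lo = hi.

|CA| ∈ [52/3, 212/3]  (≈ [17.3333, 70.6667])

|AB| ∈ {40}
|AD| ∈ {44}
|CD| ∈ {80/3}
|BD| ∈ [4, 84]
|AC| ∈ [52/3, 212/3]
|BC| ∈ [0, 332/3]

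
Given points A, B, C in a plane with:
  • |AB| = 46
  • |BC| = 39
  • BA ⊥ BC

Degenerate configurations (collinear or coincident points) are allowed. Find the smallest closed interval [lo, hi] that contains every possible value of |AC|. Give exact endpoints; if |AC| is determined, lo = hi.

|AC| = √(3637)  (≈ 60.3075)

|AB| ∈ {46}
|BC| ∈ {39}
|AC| ∈ {√(3637)}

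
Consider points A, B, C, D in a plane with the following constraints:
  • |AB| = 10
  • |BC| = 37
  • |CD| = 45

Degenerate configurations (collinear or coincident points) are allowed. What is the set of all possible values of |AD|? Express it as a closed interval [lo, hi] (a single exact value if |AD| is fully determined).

|AD| ∈ [0, 92]  (≈ [0.0000, 92.0000])

|AB| ∈ {10}
|BC| ∈ {37}
|CD| ∈ {45}
|AC| ∈ [27, 47]
|BD| ∈ [8, 82]
|AD| ∈ [0, 92]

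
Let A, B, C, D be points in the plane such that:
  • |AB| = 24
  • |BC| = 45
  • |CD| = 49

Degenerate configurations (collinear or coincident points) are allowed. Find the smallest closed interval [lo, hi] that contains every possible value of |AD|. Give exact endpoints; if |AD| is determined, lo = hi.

|AD| ∈ [0, 118]  (≈ [0.0000, 118.0000])

|AB| ∈ {24}
|BC| ∈ {45}
|CD| ∈ {49}
|AC| ∈ [21, 69]
|BD| ∈ [4, 94]
|AD| ∈ [0, 118]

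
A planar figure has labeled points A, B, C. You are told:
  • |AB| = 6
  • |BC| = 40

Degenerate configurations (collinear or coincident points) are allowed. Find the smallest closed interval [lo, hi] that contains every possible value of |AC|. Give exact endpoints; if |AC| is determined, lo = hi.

|AB| ∈ {6}
|BC| ∈ {40}
|AC| ∈ [34, 46]

|AC| ∈ [34, 46]  (≈ [34.0000, 46.0000])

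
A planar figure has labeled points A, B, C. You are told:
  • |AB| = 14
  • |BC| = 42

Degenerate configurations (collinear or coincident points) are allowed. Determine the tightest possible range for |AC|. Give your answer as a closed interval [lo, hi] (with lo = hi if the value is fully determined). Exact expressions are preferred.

|AC| ∈ [28, 56]  (≈ [28.0000, 56.0000])

|AB| ∈ {14}
|BC| ∈ {42}
|AC| ∈ [28, 56]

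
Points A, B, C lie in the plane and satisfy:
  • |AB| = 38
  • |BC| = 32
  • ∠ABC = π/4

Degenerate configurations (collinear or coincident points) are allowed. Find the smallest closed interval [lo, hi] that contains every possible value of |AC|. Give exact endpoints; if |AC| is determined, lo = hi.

|AC| = 2·√(617 - 304·√(2))  (≈ 27.3554)

|AB| ∈ {38}
|BC| ∈ {32}
|AC| ∈ {2·√(617 - 304·√(2))}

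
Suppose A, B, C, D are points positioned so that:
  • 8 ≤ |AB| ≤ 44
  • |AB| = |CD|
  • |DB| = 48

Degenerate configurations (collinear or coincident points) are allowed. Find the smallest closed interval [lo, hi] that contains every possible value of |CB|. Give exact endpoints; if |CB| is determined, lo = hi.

|AB| ∈ [8, 44]
|BD| ∈ {48}
|CD| ∈ [8, 44]
|AD| ∈ [4, 92]
|BC| ∈ [4, 92]
|AC| ∈ [0, 136]

|CB| ∈ [4, 92]  (≈ [4.0000, 92.0000])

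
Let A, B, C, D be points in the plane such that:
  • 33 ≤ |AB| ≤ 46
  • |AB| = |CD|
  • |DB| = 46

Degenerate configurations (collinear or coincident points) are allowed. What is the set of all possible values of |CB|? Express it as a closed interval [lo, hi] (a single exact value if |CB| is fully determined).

|CB| ∈ [0, 92]  (≈ [0.0000, 92.0000])

|AB| ∈ [33, 46]
|BD| ∈ {46}
|CD| ∈ [33, 46]
|AD| ∈ [0, 92]
|BC| ∈ [0, 92]
|AC| ∈ [0, 138]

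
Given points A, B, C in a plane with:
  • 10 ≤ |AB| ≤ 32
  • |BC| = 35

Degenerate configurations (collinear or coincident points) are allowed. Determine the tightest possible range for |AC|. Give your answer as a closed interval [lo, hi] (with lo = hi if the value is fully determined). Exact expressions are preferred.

|AC| ∈ [3, 67]  (≈ [3.0000, 67.0000])

|AB| ∈ [10, 32]
|BC| ∈ {35}
|AC| ∈ [3, 67]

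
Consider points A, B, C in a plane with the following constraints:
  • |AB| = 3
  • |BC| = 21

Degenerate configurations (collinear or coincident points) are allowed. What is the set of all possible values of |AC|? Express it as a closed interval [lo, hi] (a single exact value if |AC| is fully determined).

|AC| ∈ [18, 24]  (≈ [18.0000, 24.0000])

|AB| ∈ {3}
|BC| ∈ {21}
|AC| ∈ [18, 24]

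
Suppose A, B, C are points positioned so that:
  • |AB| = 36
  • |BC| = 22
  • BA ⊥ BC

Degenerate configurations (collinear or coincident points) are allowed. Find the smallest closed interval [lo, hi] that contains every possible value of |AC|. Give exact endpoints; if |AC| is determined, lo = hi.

|AC| = 2·√(445)  (≈ 42.1900)

|AB| ∈ {36}
|BC| ∈ {22}
|AC| ∈ {2·√(445)}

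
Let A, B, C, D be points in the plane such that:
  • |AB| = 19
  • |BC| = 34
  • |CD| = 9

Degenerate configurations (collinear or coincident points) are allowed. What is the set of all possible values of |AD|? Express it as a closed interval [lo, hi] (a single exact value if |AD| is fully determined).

|AB| ∈ {19}
|BC| ∈ {34}
|CD| ∈ {9}
|AC| ∈ [15, 53]
|BD| ∈ [25, 43]
|AD| ∈ [6, 62]

|AD| ∈ [6, 62]  (≈ [6.0000, 62.0000])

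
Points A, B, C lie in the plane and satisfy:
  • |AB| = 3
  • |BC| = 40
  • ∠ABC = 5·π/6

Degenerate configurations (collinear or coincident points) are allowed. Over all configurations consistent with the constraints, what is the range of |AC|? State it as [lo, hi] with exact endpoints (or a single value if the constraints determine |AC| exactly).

|AB| ∈ {3}
|BC| ∈ {40}
|AC| ∈ {√(120·√(3) + 1609)}

|AC| = √(120·√(3) + 1609)  (≈ 42.6245)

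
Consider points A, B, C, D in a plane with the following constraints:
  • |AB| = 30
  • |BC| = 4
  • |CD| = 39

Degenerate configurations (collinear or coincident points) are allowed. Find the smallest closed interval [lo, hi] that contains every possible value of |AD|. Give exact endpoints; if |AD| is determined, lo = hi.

|AD| ∈ [5, 73]  (≈ [5.0000, 73.0000])

|AB| ∈ {30}
|BC| ∈ {4}
|CD| ∈ {39}
|AC| ∈ [26, 34]
|BD| ∈ [35, 43]
|AD| ∈ [5, 73]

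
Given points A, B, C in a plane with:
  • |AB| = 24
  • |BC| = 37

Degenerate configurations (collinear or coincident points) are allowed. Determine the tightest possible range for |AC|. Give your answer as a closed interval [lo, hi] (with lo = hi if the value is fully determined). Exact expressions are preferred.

|AB| ∈ {24}
|BC| ∈ {37}
|AC| ∈ [13, 61]

|AC| ∈ [13, 61]  (≈ [13.0000, 61.0000])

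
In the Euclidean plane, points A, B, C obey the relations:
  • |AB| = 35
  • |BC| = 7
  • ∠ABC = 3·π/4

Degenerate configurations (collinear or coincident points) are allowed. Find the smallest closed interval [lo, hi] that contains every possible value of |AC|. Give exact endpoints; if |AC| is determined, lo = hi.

|AB| ∈ {35}
|BC| ∈ {7}
|AC| ∈ {7·√(5·√(2) + 26)}

|AC| = 7·√(5·√(2) + 26)  (≈ 40.2552)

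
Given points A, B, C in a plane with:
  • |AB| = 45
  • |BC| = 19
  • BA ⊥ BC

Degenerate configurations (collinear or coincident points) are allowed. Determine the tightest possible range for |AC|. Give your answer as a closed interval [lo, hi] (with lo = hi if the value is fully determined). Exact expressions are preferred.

|AB| ∈ {45}
|BC| ∈ {19}
|AC| ∈ {√(2386)}

|AC| = √(2386)  (≈ 48.8467)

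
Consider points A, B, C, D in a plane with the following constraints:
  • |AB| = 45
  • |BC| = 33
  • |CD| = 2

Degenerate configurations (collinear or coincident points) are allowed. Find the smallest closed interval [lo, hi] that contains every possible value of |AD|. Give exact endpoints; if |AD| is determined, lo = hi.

|AB| ∈ {45}
|BC| ∈ {33}
|CD| ∈ {2}
|AC| ∈ [12, 78]
|BD| ∈ [31, 35]
|AD| ∈ [10, 80]

|AD| ∈ [10, 80]  (≈ [10.0000, 80.0000])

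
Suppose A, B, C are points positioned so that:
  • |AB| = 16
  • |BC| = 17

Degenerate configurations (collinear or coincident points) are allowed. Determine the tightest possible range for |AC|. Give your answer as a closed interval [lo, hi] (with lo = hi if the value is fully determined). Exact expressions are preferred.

|AC| ∈ [1, 33]  (≈ [1.0000, 33.0000])

|AB| ∈ {16}
|BC| ∈ {17}
|AC| ∈ [1, 33]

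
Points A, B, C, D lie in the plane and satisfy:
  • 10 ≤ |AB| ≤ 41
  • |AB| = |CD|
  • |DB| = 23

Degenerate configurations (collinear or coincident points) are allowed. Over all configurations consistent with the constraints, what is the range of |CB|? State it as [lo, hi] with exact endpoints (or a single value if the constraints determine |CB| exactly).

|AB| ∈ [10, 41]
|BD| ∈ {23}
|CD| ∈ [10, 41]
|AD| ∈ [0, 64]
|BC| ∈ [0, 64]
|AC| ∈ [0, 105]

|CB| ∈ [0, 64]  (≈ [0.0000, 64.0000])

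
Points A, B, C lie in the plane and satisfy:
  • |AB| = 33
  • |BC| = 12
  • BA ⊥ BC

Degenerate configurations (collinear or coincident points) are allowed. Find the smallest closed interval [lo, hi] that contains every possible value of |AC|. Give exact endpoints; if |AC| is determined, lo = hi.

|AC| = 3·√(137)  (≈ 35.1141)

|AB| ∈ {33}
|BC| ∈ {12}
|AC| ∈ {3·√(137)}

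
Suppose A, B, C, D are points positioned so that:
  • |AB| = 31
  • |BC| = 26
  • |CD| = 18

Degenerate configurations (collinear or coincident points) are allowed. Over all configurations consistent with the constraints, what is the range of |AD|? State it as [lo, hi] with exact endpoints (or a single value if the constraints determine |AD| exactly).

|AD| ∈ [0, 75]  (≈ [0.0000, 75.0000])

|AB| ∈ {31}
|BC| ∈ {26}
|CD| ∈ {18}
|AC| ∈ [5, 57]
|BD| ∈ [8, 44]
|AD| ∈ [0, 75]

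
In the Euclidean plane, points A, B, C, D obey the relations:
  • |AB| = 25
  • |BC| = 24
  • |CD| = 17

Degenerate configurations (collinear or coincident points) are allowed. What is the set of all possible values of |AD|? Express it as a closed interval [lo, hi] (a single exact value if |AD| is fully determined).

|AD| ∈ [0, 66]  (≈ [0.0000, 66.0000])

|AB| ∈ {25}
|BC| ∈ {24}
|CD| ∈ {17}
|AC| ∈ [1, 49]
|BD| ∈ [7, 41]
|AD| ∈ [0, 66]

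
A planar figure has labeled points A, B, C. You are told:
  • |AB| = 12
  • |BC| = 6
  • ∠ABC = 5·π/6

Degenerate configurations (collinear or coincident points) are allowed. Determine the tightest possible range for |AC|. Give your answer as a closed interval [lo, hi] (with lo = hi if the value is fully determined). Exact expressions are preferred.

|AB| ∈ {12}
|BC| ∈ {6}
|AC| ∈ {6·√(2·√(3) + 5)}

|AC| = 6·√(2·√(3) + 5)  (≈ 17.4559)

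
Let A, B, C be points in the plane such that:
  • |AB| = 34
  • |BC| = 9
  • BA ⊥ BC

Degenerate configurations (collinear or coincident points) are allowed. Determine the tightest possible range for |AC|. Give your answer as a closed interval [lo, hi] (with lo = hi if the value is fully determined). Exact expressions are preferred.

|AB| ∈ {34}
|BC| ∈ {9}
|AC| ∈ {√(1237)}

|AC| = √(1237)  (≈ 35.1710)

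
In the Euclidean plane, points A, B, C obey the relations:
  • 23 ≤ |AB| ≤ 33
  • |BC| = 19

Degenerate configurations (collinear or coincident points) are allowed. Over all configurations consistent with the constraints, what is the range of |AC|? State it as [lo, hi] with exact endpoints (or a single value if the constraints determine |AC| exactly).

|AB| ∈ [23, 33]
|BC| ∈ {19}
|AC| ∈ [4, 52]

|AC| ∈ [4, 52]  (≈ [4.0000, 52.0000])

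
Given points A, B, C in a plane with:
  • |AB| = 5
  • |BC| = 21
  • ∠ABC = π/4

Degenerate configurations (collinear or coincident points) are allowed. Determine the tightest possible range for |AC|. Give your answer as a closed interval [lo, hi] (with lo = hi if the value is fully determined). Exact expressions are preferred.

|AB| ∈ {5}
|BC| ∈ {21}
|AC| ∈ {√(466 - 105·√(2))}

|AC| = √(466 - 105·√(2))  (≈ 17.8187)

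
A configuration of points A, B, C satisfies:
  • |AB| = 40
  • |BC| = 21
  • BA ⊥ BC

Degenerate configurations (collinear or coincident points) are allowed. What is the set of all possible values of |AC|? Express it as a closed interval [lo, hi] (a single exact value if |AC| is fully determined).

|AB| ∈ {40}
|BC| ∈ {21}
|AC| ∈ {√(2041)}

|AC| = √(2041)  (≈ 45.1774)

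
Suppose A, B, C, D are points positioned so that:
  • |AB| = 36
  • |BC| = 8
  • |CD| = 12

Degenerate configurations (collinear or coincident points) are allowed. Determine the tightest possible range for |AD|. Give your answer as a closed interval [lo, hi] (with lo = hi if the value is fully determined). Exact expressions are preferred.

|AD| ∈ [16, 56]  (≈ [16.0000, 56.0000])

|AB| ∈ {36}
|BC| ∈ {8}
|CD| ∈ {12}
|AC| ∈ [28, 44]
|BD| ∈ [4, 20]
|AD| ∈ [16, 56]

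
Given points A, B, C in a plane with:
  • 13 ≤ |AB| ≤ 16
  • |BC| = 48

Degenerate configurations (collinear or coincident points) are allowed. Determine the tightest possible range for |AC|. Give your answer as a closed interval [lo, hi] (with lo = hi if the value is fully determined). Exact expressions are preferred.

|AC| ∈ [32, 64]  (≈ [32.0000, 64.0000])

|AB| ∈ [13, 16]
|BC| ∈ {48}
|AC| ∈ [32, 64]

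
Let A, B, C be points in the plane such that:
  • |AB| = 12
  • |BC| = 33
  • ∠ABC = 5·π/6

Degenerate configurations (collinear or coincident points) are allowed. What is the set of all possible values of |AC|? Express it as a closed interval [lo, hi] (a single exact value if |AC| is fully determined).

|AB| ∈ {12}
|BC| ∈ {33}
|AC| ∈ {3·√(44·√(3) + 137)}

|AC| = 3·√(44·√(3) + 137)  (≈ 43.8052)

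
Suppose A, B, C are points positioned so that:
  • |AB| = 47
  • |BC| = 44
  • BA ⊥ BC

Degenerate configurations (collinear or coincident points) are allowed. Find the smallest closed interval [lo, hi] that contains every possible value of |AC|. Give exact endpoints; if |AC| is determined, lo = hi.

|AB| ∈ {47}
|BC| ∈ {44}
|AC| ∈ {√(4145)}

|AC| = √(4145)  (≈ 64.3817)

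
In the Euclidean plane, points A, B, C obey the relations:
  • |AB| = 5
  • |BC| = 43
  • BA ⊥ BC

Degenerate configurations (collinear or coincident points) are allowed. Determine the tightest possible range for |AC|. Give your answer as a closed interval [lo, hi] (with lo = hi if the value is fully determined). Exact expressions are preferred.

|AB| ∈ {5}
|BC| ∈ {43}
|AC| ∈ {√(1874)}

|AC| = √(1874)  (≈ 43.2897)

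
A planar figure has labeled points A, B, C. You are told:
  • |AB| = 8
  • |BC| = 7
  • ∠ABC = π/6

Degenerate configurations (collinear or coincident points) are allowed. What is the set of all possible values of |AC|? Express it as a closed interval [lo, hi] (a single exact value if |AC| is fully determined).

|AC| = √(113 - 56·√(3))  (≈ 4.0006)

|AB| ∈ {8}
|BC| ∈ {7}
|AC| ∈ {√(113 - 56·√(3))}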